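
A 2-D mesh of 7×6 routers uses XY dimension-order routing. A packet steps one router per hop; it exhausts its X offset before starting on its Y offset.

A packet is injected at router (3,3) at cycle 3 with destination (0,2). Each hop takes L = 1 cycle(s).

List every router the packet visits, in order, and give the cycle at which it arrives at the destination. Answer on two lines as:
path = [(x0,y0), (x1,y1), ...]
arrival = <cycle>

  0. router=(3,3) cycle=3 (inject)
  1. router=(2,3) cycle=4 dir=W
  2. router=(1,3) cycle=5 dir=W
  3. router=(0,3) cycle=6 dir=W
  4. router=(0,2) cycle=7 dir=S

path = [(3,3), (2,3), (1,3), (0,3), (0,2)]
arrival = 7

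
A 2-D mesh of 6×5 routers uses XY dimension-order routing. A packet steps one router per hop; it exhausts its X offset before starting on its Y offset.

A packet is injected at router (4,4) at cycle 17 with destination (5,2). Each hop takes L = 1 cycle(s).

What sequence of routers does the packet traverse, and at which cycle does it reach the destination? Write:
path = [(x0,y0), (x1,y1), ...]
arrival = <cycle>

  0. router=(4,4) cycle=17 (inject)
  1. router=(5,4) cycle=18 dir=E
  2. router=(5,3) cycle=19 dir=S
  3. router=(5,2) cycle=20 dir=S

path = [(4,4), (5,4), (5,3), (5,2)]
arrival = 20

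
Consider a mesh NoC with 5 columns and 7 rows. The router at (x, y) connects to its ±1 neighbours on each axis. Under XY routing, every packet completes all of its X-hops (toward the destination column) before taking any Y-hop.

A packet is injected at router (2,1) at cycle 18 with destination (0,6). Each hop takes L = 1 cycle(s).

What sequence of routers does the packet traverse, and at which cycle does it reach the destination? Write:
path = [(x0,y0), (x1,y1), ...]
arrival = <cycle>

t=18: at (2,1)
t=19: at (1,1) after W
t=20: at (0,1) after W
t=21: at (0,2) after N
t=22: at (0,3) after N
t=23: at (0,4) after N
t=24: at (0,5) after N
t=25: at (0,6) after N

path = [(2,1), (1,1), (0,1), (0,2), (0,3), (0,4), (0,5), (0,6)]
arrival = 25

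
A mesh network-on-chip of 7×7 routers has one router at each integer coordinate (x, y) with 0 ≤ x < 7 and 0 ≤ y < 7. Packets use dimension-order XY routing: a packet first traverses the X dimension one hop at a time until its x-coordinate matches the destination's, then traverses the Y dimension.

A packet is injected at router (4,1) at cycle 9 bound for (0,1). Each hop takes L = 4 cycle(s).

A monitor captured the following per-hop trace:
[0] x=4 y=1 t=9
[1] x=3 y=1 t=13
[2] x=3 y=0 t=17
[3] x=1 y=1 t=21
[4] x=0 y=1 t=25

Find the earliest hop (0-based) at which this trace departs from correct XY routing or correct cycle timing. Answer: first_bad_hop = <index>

hop 1: step (-1,+0), +4 cyc — ok
hop 2: step (+0,-1), +4 cyc — BAD: Y-move but x=3≠0

first_bad_hop = 2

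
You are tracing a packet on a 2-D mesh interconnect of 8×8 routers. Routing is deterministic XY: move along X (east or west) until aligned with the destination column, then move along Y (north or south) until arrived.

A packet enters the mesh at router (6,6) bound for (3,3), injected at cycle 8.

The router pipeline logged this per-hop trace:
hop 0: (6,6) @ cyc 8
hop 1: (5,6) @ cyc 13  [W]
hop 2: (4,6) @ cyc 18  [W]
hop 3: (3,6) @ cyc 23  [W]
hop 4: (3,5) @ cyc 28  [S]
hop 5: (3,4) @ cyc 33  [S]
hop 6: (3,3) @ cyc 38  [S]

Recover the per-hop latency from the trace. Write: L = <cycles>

Between hops 0 and 1 the cycle counter advances 13 − 8 = 5.
Per-hop latency L = Δcyc = 5.

L = 5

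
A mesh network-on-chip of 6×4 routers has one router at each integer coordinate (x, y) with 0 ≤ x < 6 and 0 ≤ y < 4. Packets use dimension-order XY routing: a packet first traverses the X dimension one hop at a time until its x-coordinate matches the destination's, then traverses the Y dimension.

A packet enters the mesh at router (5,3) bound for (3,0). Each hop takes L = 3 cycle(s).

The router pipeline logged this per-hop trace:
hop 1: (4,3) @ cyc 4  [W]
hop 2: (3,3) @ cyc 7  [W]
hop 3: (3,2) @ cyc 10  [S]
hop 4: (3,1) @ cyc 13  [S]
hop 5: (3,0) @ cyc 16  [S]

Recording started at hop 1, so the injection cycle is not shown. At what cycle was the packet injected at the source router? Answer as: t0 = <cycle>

t0 = 1

cyc[1] = 4 and cyc[k] = t0 + k·L for every k.
Subtract one hop: t0 = 4 − 3 = 1.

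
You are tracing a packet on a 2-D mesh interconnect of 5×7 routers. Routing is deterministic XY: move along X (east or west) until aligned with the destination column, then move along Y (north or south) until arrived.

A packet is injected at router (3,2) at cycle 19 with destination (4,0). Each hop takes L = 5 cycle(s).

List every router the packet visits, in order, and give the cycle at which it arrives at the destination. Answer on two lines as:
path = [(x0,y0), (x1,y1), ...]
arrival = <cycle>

#0 — 3,2 | c19
#1 — 4,2 | c24 | E
#2 — 4,1 | c29 | S
#3 — 4,0 | c34 | S

path = [(3,2), (4,2), (4,1), (4,0)]
arrival = 34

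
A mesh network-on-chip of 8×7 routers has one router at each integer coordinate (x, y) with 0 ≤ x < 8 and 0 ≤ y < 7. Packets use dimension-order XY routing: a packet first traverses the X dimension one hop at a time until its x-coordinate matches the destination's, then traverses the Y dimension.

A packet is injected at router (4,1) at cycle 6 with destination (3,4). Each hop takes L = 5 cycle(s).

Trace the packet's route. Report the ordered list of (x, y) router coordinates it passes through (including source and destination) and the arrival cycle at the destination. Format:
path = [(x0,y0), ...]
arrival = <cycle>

[0] x=4 y=1 t=6
[1] x=3 y=1 t=11 →W
[2] x=3 y=2 t=16 →N
[3] x=3 y=3 t=21 →N
[4] x=3 y=4 t=26 →N

path = [(4,1), (3,1), (3,2), (3,3), (3,4)]
arrival = 26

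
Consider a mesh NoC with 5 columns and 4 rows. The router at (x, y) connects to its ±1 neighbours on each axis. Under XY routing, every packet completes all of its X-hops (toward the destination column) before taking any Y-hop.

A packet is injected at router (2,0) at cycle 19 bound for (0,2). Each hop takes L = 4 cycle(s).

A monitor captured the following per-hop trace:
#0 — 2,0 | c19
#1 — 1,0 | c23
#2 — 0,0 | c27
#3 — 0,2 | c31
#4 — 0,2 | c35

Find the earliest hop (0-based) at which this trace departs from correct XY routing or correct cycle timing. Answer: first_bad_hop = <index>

  1: Δx=-1 Δy=+0 Δt=4 [ok]
  2: Δx=-1 Δy=+0 Δt=4 [ok]
  3: Δx=+0 Δy=+2 Δt=4 [BAD: non-unit step]

first_bad_hop = 3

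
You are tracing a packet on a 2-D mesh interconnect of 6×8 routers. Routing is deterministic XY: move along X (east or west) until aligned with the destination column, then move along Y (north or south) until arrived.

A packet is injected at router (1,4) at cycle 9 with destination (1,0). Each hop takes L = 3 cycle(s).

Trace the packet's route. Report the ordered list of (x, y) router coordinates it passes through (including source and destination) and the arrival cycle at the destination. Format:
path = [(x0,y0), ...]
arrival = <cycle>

path = [(1,4), (1,3), (1,2), (1,1), (1,0)]
arrival = 21

  0. router=(1,4) cycle=9 (inject)
  1. router=(1,3) cycle=12 dir=S
  2. router=(1,2) cycle=15 dir=S
  3. router=(1,1) cycle=18 dir=S
  4. router=(1,0) cycle=21 dir=S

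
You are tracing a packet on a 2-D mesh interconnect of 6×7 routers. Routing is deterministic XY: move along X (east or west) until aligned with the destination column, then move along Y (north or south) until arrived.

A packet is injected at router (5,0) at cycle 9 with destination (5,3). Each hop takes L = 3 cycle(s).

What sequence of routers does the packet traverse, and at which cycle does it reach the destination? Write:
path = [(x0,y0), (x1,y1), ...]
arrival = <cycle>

#0 — 5,0 | c9
#1 — 5,1 | c12 | N
#2 — 5,2 | c15 | N
#3 — 5,3 | c18 | N

path = [(5,0), (5,1), (5,2), (5,3)]
arrival = 18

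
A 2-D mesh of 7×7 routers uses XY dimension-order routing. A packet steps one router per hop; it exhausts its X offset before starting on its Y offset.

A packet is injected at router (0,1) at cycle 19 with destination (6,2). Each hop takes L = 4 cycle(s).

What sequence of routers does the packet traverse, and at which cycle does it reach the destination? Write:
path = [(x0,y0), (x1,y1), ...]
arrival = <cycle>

  0. router=(0,1) cycle=19 (inject)
  1. router=(1,1) cycle=23 dir=E
  2. router=(2,1) cycle=27 dir=E
  3. router=(3,1) cycle=31 dir=E
  4. router=(4,1) cycle=35 dir=E
  5. router=(5,1) cycle=39 dir=E
  6. router=(6,1) cycle=43 dir=E
  7. router=(6,2) cycle=47 dir=N

path = [(0,1), (1,1), (2,1), (3,1), (4,1), (5,1), (6,1), (6,2)]
arrival = 47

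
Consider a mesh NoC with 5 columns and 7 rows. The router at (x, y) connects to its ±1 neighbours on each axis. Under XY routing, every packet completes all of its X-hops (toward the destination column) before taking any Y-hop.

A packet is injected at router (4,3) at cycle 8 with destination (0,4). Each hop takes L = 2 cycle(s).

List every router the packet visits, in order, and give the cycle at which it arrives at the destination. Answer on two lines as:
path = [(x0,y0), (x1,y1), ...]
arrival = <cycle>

path = [(4,3), (3,3), (2,3), (1,3), (0,3), (0,4)]
arrival = 18

hop 0: (4,3) @ cyc 8
hop 1: (3,3) @ cyc 10  [W]
hop 2: (2,3) @ cyc 12  [W]
hop 3: (1,3) @ cyc 14  [W]
hop 4: (0,3) @ cyc 16  [W]
hop 5: (0,4) @ cyc 18  [N]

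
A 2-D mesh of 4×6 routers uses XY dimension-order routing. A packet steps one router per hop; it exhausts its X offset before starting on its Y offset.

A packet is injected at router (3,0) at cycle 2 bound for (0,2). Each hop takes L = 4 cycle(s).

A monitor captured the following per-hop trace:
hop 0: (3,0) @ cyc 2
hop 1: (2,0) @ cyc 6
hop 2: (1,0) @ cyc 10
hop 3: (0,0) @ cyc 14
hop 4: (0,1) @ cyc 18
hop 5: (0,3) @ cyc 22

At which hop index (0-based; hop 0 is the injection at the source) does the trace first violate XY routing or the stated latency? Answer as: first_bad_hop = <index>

check 1→ d=(-1,0) cyc+4: ok
check 2→ d=(-1,0) cyc+4: ok
check 3→ d=(-1,0) cyc+4: ok
check 4→ d=(0,1) cyc+4: ok
check 5→ d=(0,2) cyc+4: BAD: non-unit step

first_bad_hop = 5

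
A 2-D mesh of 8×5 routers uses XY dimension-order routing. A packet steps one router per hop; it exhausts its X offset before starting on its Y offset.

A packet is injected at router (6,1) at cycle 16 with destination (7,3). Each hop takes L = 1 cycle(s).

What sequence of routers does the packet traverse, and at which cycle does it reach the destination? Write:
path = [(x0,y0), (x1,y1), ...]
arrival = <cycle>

path = [(6,1), (7,1), (7,2), (7,3)]
arrival = 19

[0] x=6 y=1 t=16
[1] x=7 y=1 t=17 →E
[2] x=7 y=2 t=18 →N
[3] x=7 y=3 t=19 →N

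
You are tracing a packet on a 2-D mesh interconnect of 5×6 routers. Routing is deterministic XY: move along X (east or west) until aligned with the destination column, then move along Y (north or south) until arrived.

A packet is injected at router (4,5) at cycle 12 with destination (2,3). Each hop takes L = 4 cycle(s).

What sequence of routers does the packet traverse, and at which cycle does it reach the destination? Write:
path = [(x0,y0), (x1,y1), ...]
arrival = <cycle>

hop 0: (4,5) @ cyc 12
hop 1: (3,5) @ cyc 16  [W]
hop 2: (2,5) @ cyc 20  [W]
hop 3: (2,4) @ cyc 24  [S]
hop 4: (2,3) @ cyc 28  [S]

path = [(4,5), (3,5), (2,5), (2,4), (2,3)]
arrival = 28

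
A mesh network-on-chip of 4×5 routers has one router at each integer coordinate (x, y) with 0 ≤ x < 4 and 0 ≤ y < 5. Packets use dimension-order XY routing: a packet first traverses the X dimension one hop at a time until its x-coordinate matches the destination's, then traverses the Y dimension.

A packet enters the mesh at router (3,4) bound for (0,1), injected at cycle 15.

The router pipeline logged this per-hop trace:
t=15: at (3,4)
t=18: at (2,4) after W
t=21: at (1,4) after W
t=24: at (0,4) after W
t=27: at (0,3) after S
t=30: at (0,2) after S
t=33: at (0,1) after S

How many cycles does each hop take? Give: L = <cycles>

cyc[1] − cyc[0] = 18 − 15 = 3.
That increment is L by definition: L = 3.

L = 3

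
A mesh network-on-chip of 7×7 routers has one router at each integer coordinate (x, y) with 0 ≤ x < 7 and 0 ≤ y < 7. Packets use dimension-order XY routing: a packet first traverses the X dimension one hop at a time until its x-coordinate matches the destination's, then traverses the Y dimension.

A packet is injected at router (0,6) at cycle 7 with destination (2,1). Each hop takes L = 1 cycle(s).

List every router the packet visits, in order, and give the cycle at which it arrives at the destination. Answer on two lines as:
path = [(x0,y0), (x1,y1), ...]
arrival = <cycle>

  0. router=(0,6) cycle=7 (inject)
  1. router=(1,6) cycle=8 dir=E
  2. router=(2,6) cycle=9 dir=E
  3. router=(2,5) cycle=10 dir=S
  4. router=(2,4) cycle=11 dir=S
  5. router=(2,3) cycle=12 dir=S
  6. router=(2,2) cycle=13 dir=S
  7. router=(2,1) cycle=14 dir=S

path = [(0,6), (1,6), (2,6), (2,5), (2,4), (2,3), (2,2), (2,1)]
arrival = 14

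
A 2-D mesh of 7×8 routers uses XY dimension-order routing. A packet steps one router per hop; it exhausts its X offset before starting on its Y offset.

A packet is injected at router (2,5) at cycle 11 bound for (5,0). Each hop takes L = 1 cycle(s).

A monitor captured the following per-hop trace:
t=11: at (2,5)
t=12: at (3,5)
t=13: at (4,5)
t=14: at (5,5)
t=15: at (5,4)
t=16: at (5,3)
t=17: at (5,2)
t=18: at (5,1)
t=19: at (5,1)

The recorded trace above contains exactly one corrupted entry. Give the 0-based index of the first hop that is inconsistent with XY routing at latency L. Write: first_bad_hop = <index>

check 1→ d=(1,0) cyc+1: ok
check 2→ d=(1,0) cyc+1: ok
check 3→ d=(1,0) cyc+1: ok
check 4→ d=(0,-1) cyc+1: ok
check 5→ d=(0,-1) cyc+1: ok
check 6→ d=(0,-1) cyc+1: ok
check 7→ d=(0,-1) cyc+1: ok
check 8→ d=(0,0) cyc+1: BAD: non-unit step

first_bad_hop = 8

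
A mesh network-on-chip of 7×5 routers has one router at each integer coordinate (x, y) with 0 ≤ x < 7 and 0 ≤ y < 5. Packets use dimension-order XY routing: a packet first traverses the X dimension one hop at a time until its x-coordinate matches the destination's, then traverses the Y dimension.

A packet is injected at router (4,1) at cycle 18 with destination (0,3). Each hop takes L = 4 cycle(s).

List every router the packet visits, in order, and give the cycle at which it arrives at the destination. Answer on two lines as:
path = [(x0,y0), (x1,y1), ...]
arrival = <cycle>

path = [(4,1), (3,1), (2,1), (1,1), (0,1), (0,2), (0,3)]
arrival = 42

t=18: at (4,1)
t=22: at (3,1) after W
t=26: at (2,1) after W
t=30: at (1,1) after W
t=34: at (0,1) after W
t=38: at (0,2) after N
t=42: at (0,3) after N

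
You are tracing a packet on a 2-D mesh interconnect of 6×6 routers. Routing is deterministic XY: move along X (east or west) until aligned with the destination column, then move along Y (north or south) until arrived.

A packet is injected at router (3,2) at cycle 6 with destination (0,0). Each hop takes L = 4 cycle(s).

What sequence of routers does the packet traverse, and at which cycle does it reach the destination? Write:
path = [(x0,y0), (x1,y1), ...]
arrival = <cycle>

path = [(3,2), (2,2), (1,2), (0,2), (0,1), (0,0)]
arrival = 26

t=6: at (3,2)
t=10: at (2,2) after W
t=14: at (1,2) after W
t=18: at (0,2) after W
t=22: at (0,1) after S
t=26: at (0,0) after S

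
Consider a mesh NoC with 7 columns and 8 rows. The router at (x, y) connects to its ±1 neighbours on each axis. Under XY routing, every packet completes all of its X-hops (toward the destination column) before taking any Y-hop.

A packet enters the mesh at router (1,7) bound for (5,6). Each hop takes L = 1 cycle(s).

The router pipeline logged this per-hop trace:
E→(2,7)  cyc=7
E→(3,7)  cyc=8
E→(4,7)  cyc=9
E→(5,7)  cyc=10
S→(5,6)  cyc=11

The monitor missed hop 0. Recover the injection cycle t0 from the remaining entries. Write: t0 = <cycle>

At hop 1 the cycle is 7; in general cyc_k = t0 + kL.
Subtract one hop: t0 = 7 − 1 = 6.

t0 = 6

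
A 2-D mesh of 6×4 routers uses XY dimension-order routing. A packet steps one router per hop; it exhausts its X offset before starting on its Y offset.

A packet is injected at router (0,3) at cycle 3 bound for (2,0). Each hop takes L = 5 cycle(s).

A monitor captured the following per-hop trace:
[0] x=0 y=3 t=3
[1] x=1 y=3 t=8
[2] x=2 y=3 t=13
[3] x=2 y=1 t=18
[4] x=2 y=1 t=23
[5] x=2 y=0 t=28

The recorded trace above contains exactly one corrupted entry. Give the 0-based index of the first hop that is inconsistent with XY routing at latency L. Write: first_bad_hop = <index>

first_bad_hop = 3

  1: Δx=+1 Δy=+0 Δt=5 [ok]
  2: Δx=+1 Δy=+0 Δt=5 [ok]
  3: Δx=+0 Δy=-2 Δt=5 [BAD: non-unit step]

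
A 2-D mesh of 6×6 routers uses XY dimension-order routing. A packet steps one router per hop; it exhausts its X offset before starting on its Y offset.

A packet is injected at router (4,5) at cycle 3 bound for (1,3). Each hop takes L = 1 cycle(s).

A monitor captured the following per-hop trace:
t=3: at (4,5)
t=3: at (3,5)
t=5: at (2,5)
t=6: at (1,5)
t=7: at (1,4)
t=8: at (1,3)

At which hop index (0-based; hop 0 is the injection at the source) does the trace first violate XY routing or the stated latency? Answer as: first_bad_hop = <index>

check 1→ d=(-1,0) cyc+0: BAD: Δcyc=0≠L

first_bad_hop = 1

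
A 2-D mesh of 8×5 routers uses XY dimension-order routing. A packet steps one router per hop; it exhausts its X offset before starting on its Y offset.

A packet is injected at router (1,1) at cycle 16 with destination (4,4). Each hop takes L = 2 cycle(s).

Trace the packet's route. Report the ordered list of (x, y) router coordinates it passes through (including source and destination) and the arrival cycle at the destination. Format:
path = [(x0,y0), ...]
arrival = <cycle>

path = [(1,1), (2,1), (3,1), (4,1), (4,2), (4,3), (4,4)]
arrival = 28

t=16: at (1,1)
t=18: at (2,1) after E
t=20: at (3,1) after E
t=22: at (4,1) after E
t=24: at (4,2) after N
t=26: at (4,3) after N
t=28: at (4,4) after N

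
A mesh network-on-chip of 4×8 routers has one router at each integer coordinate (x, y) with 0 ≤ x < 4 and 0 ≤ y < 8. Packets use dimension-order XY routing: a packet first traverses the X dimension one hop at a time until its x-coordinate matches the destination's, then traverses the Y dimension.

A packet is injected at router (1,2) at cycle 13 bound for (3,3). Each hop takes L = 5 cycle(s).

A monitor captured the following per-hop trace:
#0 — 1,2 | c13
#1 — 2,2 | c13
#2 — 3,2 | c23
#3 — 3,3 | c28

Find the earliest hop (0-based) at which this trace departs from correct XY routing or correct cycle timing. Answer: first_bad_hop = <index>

first_bad_hop = 1

hop 1: step (+1,+0), +0 cyc — BAD: Δcyc=0≠L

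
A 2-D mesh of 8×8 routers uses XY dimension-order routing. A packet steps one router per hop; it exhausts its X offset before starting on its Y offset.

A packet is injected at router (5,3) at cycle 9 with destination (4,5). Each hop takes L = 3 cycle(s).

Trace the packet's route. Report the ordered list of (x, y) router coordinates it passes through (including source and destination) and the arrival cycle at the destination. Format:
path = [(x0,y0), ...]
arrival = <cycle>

path = [(5,3), (4,3), (4,4), (4,5)]
arrival = 18

src (5,3)  cyc=9
W→(4,3)  cyc=12
N→(4,4)  cyc=15
N→(4,5)  cyc=18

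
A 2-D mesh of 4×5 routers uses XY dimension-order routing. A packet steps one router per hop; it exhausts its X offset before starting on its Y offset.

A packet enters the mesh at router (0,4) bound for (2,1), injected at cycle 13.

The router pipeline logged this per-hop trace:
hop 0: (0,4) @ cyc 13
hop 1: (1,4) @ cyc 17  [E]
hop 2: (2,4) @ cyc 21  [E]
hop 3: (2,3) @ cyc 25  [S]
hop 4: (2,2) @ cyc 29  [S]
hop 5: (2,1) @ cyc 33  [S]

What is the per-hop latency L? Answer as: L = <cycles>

L = 4

From hop 0 (13) to hop 1 (17): +4 cycles.
Each hop adds L, hence L = 4.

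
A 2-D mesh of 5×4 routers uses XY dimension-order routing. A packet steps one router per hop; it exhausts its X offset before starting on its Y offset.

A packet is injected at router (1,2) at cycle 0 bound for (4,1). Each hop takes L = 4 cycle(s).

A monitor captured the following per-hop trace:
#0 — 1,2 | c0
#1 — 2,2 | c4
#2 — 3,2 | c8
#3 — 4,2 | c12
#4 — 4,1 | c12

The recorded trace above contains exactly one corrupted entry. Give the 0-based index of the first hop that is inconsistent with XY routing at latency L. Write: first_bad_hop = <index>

[1] (+1,+0) / 4c ⇒ ok
[2] (+1,+0) / 4c ⇒ ok
[3] (+1,+0) / 4c ⇒ ok
[4] (+0,-1) / 0c ⇒ BAD: Δcyc=0≠L

first_bad_hop = 4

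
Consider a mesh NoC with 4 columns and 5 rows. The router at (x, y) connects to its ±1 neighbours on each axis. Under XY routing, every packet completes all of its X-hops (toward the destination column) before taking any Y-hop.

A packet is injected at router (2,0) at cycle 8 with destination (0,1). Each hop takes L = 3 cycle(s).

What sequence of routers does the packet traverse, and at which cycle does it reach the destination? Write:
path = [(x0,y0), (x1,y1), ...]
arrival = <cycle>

t=8: at (2,0)
t=11: at (1,0) after W
t=14: at (0,0) after W
t=17: at (0,1) after N

path = [(2,0), (1,0), (0,0), (0,1)]
arrival = 17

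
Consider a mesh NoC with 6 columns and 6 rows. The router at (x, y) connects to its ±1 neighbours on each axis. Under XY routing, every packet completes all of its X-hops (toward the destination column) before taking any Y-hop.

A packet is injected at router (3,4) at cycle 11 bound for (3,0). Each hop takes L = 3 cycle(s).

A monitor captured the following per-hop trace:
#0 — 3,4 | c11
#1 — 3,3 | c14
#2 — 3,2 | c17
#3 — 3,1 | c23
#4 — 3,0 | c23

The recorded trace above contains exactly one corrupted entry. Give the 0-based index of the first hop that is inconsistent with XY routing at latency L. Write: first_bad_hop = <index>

[1] (+0,-1) / 3c ⇒ ok
[2] (+0,-1) / 3c ⇒ ok
[3] (+0,-1) / 6c ⇒ BAD: Δcyc=6≠L

first_bad_hop = 3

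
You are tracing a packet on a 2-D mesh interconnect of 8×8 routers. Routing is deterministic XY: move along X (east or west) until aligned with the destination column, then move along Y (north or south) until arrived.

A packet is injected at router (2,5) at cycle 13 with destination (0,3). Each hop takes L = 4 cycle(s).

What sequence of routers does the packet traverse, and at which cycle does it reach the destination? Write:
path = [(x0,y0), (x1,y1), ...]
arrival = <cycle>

#0 — 2,5 | c13
#1 — 1,5 | c17 | W
#2 — 0,5 | c21 | W
#3 — 0,4 | c25 | S
#4 — 0,3 | c29 | S

path = [(2,5), (1,5), (0,5), (0,4), (0,3)]
arrival = 29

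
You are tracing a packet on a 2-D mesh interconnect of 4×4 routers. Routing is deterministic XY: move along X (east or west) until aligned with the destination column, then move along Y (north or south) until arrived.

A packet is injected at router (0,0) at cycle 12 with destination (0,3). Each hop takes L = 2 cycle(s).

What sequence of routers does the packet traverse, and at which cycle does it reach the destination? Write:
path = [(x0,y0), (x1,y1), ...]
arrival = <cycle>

  0. router=(0,0) cycle=12 (inject)
  1. router=(0,1) cycle=14 dir=N
  2. router=(0,2) cycle=16 dir=N
  3. router=(0,3) cycle=18 dir=N

path = [(0,0), (0,1), (0,2), (0,3)]
arrival = 18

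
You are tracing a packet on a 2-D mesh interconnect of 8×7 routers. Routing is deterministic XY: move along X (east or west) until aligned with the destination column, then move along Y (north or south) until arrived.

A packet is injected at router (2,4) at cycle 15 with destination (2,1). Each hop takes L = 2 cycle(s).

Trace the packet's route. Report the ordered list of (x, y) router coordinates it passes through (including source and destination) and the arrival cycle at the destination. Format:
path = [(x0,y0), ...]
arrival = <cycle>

[0] x=2 y=4 t=15
[1] x=2 y=3 t=17 →S
[2] x=2 y=2 t=19 →S
[3] x=2 y=1 t=21 →S

path = [(2,4), (2,3), (2,2), (2,1)]
arrival = 21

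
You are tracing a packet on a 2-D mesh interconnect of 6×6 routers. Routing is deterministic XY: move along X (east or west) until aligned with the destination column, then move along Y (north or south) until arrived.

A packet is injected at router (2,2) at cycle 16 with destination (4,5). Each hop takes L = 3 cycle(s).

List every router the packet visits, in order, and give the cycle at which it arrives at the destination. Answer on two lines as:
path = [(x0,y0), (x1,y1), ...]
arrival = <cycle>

path = [(2,2), (3,2), (4,2), (4,3), (4,4), (4,5)]
arrival = 31

hop 0: (2,2) @ cyc 16
hop 1: (3,2) @ cyc 19  [E]
hop 2: (4,2) @ cyc 22  [E]
hop 3: (4,3) @ cyc 25  [N]
hop 4: (4,4) @ cyc 28  [N]
hop 5: (4,5) @ cyc 31  [N]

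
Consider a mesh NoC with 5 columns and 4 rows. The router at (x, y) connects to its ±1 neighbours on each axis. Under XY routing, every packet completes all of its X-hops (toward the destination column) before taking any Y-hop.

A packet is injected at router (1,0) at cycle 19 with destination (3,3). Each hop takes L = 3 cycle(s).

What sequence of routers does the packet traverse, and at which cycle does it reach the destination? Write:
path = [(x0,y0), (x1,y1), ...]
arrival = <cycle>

path = [(1,0), (2,0), (3,0), (3,1), (3,2), (3,3)]
arrival = 34

[0] x=1 y=0 t=19
[1] x=2 y=0 t=22 →E
[2] x=3 y=0 t=25 →E
[3] x=3 y=1 t=28 →N
[4] x=3 y=2 t=31 →N
[5] x=3 y=3 t=34 →N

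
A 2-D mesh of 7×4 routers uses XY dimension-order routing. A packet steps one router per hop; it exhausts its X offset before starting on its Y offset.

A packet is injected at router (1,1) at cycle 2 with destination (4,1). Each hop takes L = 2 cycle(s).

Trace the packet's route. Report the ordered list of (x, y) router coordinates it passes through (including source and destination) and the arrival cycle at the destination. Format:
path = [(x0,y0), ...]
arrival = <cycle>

path = [(1,1), (2,1), (3,1), (4,1)]
arrival = 8

src (1,1)  cyc=2
E→(2,1)  cyc=4
E→(3,1)  cyc=6
E→(4,1)  cyc=8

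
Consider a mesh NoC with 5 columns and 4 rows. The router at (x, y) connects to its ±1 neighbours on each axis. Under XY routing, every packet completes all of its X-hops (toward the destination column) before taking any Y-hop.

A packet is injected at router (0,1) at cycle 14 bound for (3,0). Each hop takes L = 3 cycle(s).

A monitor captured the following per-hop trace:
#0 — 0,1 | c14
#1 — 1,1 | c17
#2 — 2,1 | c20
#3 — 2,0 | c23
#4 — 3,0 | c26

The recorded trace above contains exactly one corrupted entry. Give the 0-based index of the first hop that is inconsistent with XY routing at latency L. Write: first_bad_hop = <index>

first_bad_hop = 3

[1] (+1,+0) / 3c ⇒ ok
[2] (+1,+0) / 3c ⇒ ok
[3] (+0,-1) / 3c ⇒ BAD: Y-move but x=2≠3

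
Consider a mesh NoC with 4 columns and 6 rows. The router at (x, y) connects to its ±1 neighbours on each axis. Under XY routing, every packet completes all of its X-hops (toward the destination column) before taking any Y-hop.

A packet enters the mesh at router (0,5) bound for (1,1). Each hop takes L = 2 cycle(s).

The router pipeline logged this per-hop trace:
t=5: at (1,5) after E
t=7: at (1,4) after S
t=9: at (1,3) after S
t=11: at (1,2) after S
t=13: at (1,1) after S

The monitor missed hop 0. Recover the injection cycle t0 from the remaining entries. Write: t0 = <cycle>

t0 = 3

Hop 1 reached at cycle 5; hop k is at t0 + k·L.
Therefore t0 = 5 − L = 3.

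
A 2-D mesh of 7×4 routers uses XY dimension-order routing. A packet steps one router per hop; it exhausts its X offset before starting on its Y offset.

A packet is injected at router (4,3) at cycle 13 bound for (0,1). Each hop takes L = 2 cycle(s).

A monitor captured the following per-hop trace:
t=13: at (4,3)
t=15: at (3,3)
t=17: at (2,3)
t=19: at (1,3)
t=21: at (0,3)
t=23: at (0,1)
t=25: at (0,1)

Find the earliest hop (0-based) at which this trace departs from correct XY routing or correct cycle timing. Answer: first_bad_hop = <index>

first_bad_hop = 5

[1] (-1,+0) / 2c ⇒ ok
[2] (-1,+0) / 2c ⇒ ok
[3] (-1,+0) / 2c ⇒ ok
[4] (-1,+0) / 2c ⇒ ok
[5] (+0,-2) / 2c ⇒ BAD: non-unit step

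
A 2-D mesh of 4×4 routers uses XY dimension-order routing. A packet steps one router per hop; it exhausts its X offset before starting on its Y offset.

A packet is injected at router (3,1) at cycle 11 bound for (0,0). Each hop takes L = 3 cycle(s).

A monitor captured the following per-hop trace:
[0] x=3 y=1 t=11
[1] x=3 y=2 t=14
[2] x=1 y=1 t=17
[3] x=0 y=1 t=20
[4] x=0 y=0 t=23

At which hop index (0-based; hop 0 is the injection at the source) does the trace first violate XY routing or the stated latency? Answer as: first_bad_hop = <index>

first_bad_hop = 1

check 1→ d=(0,1) cyc+3: BAD: Y-move but x=3≠0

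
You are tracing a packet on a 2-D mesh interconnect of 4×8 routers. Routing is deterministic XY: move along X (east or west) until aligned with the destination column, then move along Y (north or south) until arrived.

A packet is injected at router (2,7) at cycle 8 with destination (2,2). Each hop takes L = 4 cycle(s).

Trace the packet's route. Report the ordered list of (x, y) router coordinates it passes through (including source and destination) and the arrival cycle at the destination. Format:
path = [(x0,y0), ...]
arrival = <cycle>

path = [(2,7), (2,6), (2,5), (2,4), (2,3), (2,2)]
arrival = 28

hop 0: (2,7) @ cyc 8
hop 1: (2,6) @ cyc 12  [S]
hop 2: (2,5) @ cyc 16  [S]
hop 3: (2,4) @ cyc 20  [S]
hop 4: (2,3) @ cyc 24  [S]
hop 5: (2,2) @ cyc 28  [S]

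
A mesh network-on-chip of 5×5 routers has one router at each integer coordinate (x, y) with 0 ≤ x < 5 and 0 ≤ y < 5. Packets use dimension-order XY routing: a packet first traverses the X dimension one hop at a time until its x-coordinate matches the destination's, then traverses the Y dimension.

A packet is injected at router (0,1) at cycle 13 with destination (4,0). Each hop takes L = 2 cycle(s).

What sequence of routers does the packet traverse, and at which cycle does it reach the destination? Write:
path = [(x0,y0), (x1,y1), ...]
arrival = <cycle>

path = [(0,1), (1,1), (2,1), (3,1), (4,1), (4,0)]
arrival = 23

[0] x=0 y=1 t=13
[1] x=1 y=1 t=15 →E
[2] x=2 y=1 t=17 →E
[3] x=3 y=1 t=19 →E
[4] x=4 y=1 t=21 →E
[5] x=4 y=0 t=23 →S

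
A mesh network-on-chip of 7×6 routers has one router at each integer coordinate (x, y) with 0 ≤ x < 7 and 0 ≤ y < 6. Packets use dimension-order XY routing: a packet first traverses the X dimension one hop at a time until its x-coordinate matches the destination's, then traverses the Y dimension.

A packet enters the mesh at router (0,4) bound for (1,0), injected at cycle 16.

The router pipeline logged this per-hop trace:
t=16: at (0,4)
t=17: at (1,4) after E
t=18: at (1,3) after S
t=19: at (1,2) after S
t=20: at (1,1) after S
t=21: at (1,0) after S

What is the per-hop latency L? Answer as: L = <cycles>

L = 1

From hop 0 (16) to hop 1 (17): +1 cycles.
Per-hop latency L = Δcyc = 1.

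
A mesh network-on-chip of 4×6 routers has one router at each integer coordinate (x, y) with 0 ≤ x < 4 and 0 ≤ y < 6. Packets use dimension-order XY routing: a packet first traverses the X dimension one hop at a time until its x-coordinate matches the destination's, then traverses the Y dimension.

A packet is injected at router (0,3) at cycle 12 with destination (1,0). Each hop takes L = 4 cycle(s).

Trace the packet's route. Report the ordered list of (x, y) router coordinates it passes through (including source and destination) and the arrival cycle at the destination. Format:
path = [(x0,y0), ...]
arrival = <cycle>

t=12: at (0,3)
t=16: at (1,3) after E
t=20: at (1,2) after S
t=24: at (1,1) after S
t=28: at (1,0) after S

path = [(0,3), (1,3), (1,2), (1,1), (1,0)]
arrival = 28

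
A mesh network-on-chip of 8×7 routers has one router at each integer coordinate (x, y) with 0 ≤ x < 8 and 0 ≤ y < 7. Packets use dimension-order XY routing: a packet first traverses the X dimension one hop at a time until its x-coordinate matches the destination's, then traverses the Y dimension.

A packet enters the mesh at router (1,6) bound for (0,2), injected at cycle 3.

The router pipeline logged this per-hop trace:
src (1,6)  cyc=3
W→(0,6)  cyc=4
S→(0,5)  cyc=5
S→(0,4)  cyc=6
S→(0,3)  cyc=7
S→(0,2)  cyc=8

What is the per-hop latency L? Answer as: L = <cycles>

Between hops 0 and 1 the cycle counter advances 4 − 3 = 1.
One hop costs L cycles, so L = 1.

L = 1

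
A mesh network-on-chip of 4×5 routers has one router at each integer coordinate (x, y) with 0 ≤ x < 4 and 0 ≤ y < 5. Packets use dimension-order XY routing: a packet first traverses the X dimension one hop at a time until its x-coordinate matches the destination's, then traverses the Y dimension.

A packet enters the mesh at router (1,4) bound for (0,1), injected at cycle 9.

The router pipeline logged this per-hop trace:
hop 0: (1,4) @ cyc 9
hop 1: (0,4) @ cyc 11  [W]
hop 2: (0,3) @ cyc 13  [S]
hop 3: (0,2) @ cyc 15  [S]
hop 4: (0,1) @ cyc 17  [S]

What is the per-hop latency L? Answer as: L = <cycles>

L = 2

Between hops 0 and 1 the cycle counter advances 11 − 9 = 2.
That increment is L by definition: L = 2.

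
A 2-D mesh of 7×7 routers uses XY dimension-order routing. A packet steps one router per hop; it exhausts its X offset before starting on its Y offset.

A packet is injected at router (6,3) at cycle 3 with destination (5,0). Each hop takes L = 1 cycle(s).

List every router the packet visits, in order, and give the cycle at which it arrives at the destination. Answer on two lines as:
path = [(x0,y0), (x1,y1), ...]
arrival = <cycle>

src (6,3)  cyc=3
W→(5,3)  cyc=4
S→(5,2)  cyc=5
S→(5,1)  cyc=6
S→(5,0)  cyc=7

path = [(6,3), (5,3), (5,2), (5,1), (5,0)]
arrival = 7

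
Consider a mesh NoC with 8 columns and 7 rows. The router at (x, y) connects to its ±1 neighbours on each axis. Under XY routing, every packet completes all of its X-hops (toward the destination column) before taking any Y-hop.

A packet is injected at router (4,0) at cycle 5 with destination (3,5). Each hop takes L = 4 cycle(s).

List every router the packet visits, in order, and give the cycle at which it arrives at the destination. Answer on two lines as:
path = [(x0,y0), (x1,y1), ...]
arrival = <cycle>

t=5: at (4,0)
t=9: at (3,0) after W
t=13: at (3,1) after N
t=17: at (3,2) after N
t=21: at (3,3) after N
t=25: at (3,4) after N
t=29: at (3,5) after N

path = [(4,0), (3,0), (3,1), (3,2), (3,3), (3,4), (3,5)]
arrival = 29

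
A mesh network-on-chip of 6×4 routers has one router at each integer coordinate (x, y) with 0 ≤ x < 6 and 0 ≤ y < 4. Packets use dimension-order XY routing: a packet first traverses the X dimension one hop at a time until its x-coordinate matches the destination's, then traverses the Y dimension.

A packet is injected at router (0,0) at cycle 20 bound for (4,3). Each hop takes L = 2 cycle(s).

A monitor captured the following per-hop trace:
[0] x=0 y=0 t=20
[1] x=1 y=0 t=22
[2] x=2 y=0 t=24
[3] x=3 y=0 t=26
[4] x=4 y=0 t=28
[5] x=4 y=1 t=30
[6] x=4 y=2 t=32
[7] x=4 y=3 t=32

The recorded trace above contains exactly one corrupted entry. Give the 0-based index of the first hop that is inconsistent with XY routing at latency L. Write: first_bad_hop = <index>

  1: Δx=+1 Δy=+0 Δt=2 [ok]
  2: Δx=+1 Δy=+0 Δt=2 [ok]
  3: Δx=+1 Δy=+0 Δt=2 [ok]
  4: Δx=+1 Δy=+0 Δt=2 [ok]
  5: Δx=+0 Δy=+1 Δt=2 [ok]
  6: Δx=+0 Δy=+1 Δt=2 [ok]
  7: Δx=+0 Δy=+1 Δt=0 [BAD: Δcyc=0≠L]

first_bad_hop = 7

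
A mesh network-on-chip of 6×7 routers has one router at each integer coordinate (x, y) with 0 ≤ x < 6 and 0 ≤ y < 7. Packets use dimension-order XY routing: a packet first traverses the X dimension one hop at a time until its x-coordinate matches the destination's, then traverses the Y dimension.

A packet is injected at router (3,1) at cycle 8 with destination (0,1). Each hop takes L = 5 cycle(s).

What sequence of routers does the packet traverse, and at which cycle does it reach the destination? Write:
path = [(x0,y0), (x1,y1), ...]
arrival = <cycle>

#0 — 3,1 | c8
#1 — 2,1 | c13 | W
#2 — 1,1 | c18 | W
#3 — 0,1 | c23 | W

path = [(3,1), (2,1), (1,1), (0,1)]
arrival = 23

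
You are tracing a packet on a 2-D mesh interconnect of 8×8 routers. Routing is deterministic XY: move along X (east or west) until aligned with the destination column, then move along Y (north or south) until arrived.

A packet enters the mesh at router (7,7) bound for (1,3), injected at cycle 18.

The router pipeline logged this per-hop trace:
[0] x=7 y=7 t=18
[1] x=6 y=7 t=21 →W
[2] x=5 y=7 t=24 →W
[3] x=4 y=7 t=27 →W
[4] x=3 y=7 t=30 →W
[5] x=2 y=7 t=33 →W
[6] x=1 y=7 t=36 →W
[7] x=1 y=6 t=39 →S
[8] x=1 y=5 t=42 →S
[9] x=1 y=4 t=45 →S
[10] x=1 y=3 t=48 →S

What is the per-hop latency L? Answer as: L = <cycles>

L = 3

Between hops 0 and 1 the cycle counter advances 21 − 18 = 3.
That increment is L by definition: L = 3.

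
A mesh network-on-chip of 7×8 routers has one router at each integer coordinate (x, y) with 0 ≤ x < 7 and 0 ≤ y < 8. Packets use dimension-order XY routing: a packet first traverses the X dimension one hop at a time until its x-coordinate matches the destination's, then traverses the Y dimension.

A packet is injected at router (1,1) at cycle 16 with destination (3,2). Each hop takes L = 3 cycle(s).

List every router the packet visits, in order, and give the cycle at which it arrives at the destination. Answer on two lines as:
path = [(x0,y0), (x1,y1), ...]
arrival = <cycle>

path = [(1,1), (2,1), (3,1), (3,2)]
arrival = 25

[0] x=1 y=1 t=16
[1] x=2 y=1 t=19 →E
[2] x=3 y=1 t=22 →E
[3] x=3 y=2 t=25 →N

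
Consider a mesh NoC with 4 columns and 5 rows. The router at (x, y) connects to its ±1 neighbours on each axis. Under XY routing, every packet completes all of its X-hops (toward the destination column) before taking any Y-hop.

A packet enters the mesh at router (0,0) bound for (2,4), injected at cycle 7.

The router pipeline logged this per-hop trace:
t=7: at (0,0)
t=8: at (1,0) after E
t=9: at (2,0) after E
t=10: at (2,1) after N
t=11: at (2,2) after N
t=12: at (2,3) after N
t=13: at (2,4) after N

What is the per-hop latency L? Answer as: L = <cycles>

L = 1

Δcyc across hop 0→1: 8 − 7 = 1.
One hop costs L cycles, so L = 1.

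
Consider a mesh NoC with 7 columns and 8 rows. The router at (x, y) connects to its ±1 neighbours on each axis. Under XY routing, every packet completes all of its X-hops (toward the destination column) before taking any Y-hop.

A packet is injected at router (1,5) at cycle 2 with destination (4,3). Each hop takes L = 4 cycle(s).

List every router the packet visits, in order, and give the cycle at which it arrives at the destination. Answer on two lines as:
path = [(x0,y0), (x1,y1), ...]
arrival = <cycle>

src (1,5)  cyc=2
E→(2,5)  cyc=6
E→(3,5)  cyc=10
E→(4,5)  cyc=14
S→(4,4)  cyc=18
S→(4,3)  cyc=22

path = [(1,5), (2,5), (3,5), (4,5), (4,4), (4,3)]
arrival = 22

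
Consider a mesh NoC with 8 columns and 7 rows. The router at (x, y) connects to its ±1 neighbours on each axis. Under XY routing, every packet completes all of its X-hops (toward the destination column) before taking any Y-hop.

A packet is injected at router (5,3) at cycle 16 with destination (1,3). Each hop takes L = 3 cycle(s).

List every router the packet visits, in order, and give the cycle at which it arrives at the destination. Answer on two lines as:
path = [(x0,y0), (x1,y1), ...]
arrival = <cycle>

path = [(5,3), (4,3), (3,3), (2,3), (1,3)]
arrival = 28

  0. router=(5,3) cycle=16 (inject)
  1. router=(4,3) cycle=19 dir=W
  2. router=(3,3) cycle=22 dir=W
  3. router=(2,3) cycle=25 dir=W
  4. router=(1,3) cycle=28 dir=W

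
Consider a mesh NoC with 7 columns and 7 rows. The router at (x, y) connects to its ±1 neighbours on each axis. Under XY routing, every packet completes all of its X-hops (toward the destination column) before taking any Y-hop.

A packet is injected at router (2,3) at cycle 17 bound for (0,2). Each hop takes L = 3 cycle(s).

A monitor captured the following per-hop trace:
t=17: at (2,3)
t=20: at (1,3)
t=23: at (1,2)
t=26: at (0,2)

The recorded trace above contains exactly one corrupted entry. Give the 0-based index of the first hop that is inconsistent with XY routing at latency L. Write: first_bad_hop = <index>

first_bad_hop = 2

check 1→ d=(-1,0) cyc+3: ok
check 2→ d=(0,-1) cyc+3: BAD: Y-move but x=1≠0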